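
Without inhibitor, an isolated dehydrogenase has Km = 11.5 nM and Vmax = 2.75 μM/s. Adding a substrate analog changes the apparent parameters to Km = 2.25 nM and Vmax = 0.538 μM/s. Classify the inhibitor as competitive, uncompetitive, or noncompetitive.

uncompetitive

Both Km and Vmax decrease by the same factor (~5.11-fold) — characteristic of uncompetitive inhibition.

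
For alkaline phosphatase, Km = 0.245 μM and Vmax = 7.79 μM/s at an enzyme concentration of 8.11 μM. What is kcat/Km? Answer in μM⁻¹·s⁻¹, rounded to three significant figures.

3.92 μM⁻¹·s⁻¹

kcat = Vmax/[E]total = 7.79/8.11 = 0.961 s⁻¹.
kcat/Km = 0.961/0.245 = 3.92 μM⁻¹·s⁻¹.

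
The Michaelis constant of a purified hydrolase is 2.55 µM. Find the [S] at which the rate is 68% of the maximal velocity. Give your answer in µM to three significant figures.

v/Vmax = [S]/(Km+[S]) = 0.68, so [S] = Km·0.68/(1 − 0.68) = 2.55 × 2.125.
[S] = 5.42 µM.

5.42 µM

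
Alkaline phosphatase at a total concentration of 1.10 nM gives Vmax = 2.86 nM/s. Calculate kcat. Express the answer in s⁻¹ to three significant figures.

2.60 s⁻¹

kcat = Vmax/[E]total = 2.86 nM/s / 1.10 nM = 2.60 s⁻¹.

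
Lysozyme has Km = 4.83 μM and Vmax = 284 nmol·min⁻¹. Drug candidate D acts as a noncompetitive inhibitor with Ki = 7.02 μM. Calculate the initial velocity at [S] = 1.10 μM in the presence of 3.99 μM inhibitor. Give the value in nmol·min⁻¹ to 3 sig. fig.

α = 1 + [I]/Ki = 1 + 3.99/7.02 = 1.568.
For a noncompetitive inhibitor, Vmax is reduced to Vmax/α while Km is unchanged: Km,app = 4.83 μM, Vmax,app = 181 nmol·min⁻¹.
v = Vmax,app·[S]/(Km,app + [S]) = 181 × 1.10/(4.83 + 1.10) = 33.6 nmol·min⁻¹.

33.6 nmol·min⁻¹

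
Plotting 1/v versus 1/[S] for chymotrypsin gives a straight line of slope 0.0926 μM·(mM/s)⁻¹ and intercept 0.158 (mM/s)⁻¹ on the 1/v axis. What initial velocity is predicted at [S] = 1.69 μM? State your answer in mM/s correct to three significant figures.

4.70 mM/s

The y-intercept is 1/Vmax, so Vmax = 1/0.158 = 6.33 mM/s.
The slope is Km/Vmax, so Km = 0.0926 × 6.33 = 0.586 μM.
Then v = 6.33 × 1.69/(0.586 + 1.69) = 4.70 mM/s.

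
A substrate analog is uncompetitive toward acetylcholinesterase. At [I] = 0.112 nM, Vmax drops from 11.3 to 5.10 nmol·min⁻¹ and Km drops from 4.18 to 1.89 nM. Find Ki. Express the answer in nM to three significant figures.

0.0921 nM

Uncompetitive: Vmax,app = Vmax/α (and Km,app = Km/α) with α = 1 + [I]/Ki.
α = Vmax/Vmax,app = 11.3/5.10 = 2.216.
Ki = [I]/(α − 1) = 0.112/1.216 = 0.0921 nM.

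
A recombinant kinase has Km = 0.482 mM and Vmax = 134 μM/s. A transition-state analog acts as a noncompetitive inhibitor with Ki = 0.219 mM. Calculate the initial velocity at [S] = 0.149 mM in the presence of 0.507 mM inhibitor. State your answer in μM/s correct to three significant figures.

With α = 1 + [I]/Ki = 1 + 0.507/0.219 = 3.315, the noncompetitive rate law is v = (Vmax/α)·[S] / (Km + [S]).
v = (134/3.315)×0.149 / (0.482 + 0.149) = 6.023/0.6310 = 9.54 μM/s.

9.54 μM/s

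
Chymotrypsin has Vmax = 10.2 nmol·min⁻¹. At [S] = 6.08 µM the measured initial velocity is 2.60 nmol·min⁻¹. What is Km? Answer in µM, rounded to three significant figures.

17.8 µM

v/Vmax = 2.60/10.2 = 0.2549 = [S]/(Km+[S]).
So Km + [S] = [S]/0.2549 = 23.85 µM, giving Km = 23.85 − 6.08 = 17.8 µM.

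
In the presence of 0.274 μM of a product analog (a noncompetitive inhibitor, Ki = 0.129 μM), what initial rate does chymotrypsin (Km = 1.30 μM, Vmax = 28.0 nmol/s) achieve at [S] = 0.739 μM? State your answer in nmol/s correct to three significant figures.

3.25 nmol/s

With α = 1 + [I]/Ki = 1 + 0.274/0.129 = 3.124, the noncompetitive rate law is v = (Vmax/α)·[S] / (Km + [S]).
v = (28.0/3.124)×0.739 / (1.30 + 0.739) = 6.623/2.039 = 3.25 nmol/s.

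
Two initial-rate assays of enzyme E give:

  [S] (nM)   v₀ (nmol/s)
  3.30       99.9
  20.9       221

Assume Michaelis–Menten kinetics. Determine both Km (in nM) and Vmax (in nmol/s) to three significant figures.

Km = 6.15 nM; Vmax = 286 nmol/s

From v = Vmax[S]/(Km+[S]), each point gives Vmax = v(Km+[S])/[S].
Equating: 99.9(Km+3.30)/3.30 = 221(Km+20.9)/20.9.
30.27·Km + 99.9 = 10.57·Km + 221, so (30.27 − 10.57)·Km = 221 − 99.9.
Km = 121.1/19.70 = 6.15 nM; then Vmax = 99.9(6.15+3.30)/3.30 = 286 nmol/s.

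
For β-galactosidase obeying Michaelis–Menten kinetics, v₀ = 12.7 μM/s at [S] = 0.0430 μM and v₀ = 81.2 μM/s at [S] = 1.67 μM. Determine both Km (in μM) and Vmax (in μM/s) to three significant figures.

From v = Vmax[S]/(Km+[S]), each point gives Vmax = v(Km+[S])/[S].
Equating: 12.7(Km+0.0430)/0.0430 = 81.2(Km+1.67)/1.67.
295.3·Km + 12.7 = 48.62·Km + 81.2, so (295.3 − 48.62)·Km = 81.2 − 12.7.
Km = 68.50/246.7 = 0.278 μM; then Vmax = 12.7(0.278+0.0430)/0.0430 = 94.7 μM/s.

Km = 0.278 μM; Vmax = 94.7 μM/s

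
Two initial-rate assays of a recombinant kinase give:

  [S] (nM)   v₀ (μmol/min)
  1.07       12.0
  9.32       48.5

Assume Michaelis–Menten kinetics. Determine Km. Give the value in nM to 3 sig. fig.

In reciprocal form, 1/v = (Km/Vmax)·(1/[S]) + 1/Vmax. The two points give (1/[S], 1/v) = (0.9346, 0.08333) and (0.1073, 0.02062).
Slope = (0.08333 − 0.02062)/(0.9346 − 0.1073) = 0.07581; intercept = 0.08333 − 0.07581×0.9346 = 0.01248.
Vmax = 1/intercept = 80.1 μmol/min; Km = slope × Vmax = 0.07581 × 80.1 = 6.07 nM.

6.07 nM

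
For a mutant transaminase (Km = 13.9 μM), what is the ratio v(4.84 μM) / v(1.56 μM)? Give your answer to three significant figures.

Since Vmax cancels, v₂/v₁ = [S]₂(Km+[S]₁) / [S]₁(Km+[S]₂).
= 4.84×(13.9+1.56) / (1.56×(13.9+4.84)) = 74.83/29.23 = 2.56.

2.56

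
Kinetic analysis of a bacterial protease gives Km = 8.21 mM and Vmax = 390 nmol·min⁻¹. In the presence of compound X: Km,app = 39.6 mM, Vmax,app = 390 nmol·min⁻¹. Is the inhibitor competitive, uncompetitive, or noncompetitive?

competitive

Km increases (8.21 → 39.6 mM) while Vmax is unchanged — the hallmark of competitive inhibition.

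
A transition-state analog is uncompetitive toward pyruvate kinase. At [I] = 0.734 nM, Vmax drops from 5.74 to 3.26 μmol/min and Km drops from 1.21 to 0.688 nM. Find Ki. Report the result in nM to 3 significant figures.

0.965 nM

Uncompetitive: Vmax,app = Vmax/α (and Km,app = Km/α) with α = 1 + [I]/Ki.
α = Vmax/Vmax,app = 5.74/3.26 = 1.761.
Since α = 1 + [I]/Ki, [I]/Ki = 1.761 − 1 = 0.7607 and Ki = 0.734/0.7607 = 0.965 nM.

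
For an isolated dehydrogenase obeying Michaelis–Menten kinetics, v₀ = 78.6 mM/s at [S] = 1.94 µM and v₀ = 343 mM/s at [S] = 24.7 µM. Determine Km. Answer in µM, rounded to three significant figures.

9.93 µM

In reciprocal form, 1/v = (Km/Vmax)·(1/[S]) + 1/Vmax. The two points give (1/[S], 1/v) = (0.5155, 0.01272) and (0.04049, 0.002915).
Slope = (0.01272 − 0.002915)/(0.5155 − 0.04049) = 0.02065; intercept = 0.01272 − 0.02065×0.5155 = 0.002080.
Vmax = 1/intercept = 481 mM/s; Km = slope × Vmax = 0.02065 × 481 = 9.93 µM.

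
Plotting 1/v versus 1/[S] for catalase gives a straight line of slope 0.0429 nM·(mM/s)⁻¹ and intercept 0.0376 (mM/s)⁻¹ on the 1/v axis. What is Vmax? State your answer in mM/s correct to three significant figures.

26.6 mM/s

The y-intercept of a Lineweaver–Burk plot equals 1/Vmax, so Vmax = 1/0.0376 = 26.6 mM/s.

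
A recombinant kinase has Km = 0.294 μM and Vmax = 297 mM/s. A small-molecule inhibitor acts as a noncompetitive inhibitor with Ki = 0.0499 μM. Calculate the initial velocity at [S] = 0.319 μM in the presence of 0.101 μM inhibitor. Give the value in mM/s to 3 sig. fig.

α = 1 + [I]/Ki = 1 + 0.101/0.0499 = 3.024.
For a noncompetitive inhibitor, Vmax is reduced to Vmax/α while Km is unchanged: Km,app = 0.294 μM, Vmax,app = 98.2 mM/s.
v = Vmax,app·[S]/(Km,app + [S]) = 98.2 × 0.319/(0.294 + 0.319) = 51.1 mM/s.

51.1 mM/s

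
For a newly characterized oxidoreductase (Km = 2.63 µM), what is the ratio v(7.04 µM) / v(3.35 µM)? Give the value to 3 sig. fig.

The fractional saturations are [S]/(Km+[S]) = 3.35/5.980 = 0.5602 and 7.04/9.670 = 0.7280.
v₂/v₁ is just their ratio: 0.7280/0.5602 = 1.30.

1.30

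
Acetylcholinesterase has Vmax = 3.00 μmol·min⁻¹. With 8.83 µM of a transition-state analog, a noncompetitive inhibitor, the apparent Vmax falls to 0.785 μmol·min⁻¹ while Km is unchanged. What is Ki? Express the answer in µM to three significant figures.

3.13 µM

Noncompetitive: Vmax,app = Vmax/α with α = 1 + [I]/Ki.
α = Vmax/Vmax,app = 3.00/0.785 = 3.822.
Ki = [I]/(α − 1) = 8.83/2.822 = 3.13 µM.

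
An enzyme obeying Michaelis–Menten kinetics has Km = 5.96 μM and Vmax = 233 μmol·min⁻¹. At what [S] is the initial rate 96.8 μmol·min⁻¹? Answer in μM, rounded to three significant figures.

Rearranging v = Vmax[S]/(Km+[S]) gives [S] = Km·v/(Vmax − v).
[S] = 5.96 × 96.8 / (233 − 96.8) = 576.9/136.2 = 4.24 μM.

4.24 μM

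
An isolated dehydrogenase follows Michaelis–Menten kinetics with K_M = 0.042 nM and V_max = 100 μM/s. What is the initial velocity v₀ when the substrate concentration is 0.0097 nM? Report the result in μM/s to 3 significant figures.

v = Vmax·[S]/(Km + [S]) = 100 × 0.0097 / (0.042 + 0.0097)
  = 0.9700 / 0.05170 = 18.8 μM/s.

18.8 μM/s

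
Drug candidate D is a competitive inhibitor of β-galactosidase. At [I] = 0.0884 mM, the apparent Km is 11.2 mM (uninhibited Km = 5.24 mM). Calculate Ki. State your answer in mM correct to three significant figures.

0.0777 mM

Competitive: Km,app = α·Km with α = 1 + [I]/Ki.
α = Km,app/Km = 11.2/5.24 = 2.137.
Since α = 1 + [I]/Ki, [I]/Ki = 2.137 − 1 = 1.137 and Ki = 0.0884/1.137 = 0.0777 mM.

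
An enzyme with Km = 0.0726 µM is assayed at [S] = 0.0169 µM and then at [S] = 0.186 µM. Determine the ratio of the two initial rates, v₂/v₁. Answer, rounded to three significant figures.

Since Vmax cancels, v₂/v₁ = [S]₂(Km+[S]₁) / [S]₁(Km+[S]₂).
= 0.186×(0.0726+0.0169) / (0.0169×(0.0726+0.186)) = 0.01665/0.004370 = 3.81.

3.81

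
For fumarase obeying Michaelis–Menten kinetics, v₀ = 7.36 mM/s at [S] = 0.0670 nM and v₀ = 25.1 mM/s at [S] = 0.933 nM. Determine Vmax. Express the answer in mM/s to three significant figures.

In reciprocal form, 1/v = (Km/Vmax)·(1/[S]) + 1/Vmax. The two points give (1/[S], 1/v) = (14.93, 0.1359) and (1.072, 0.03984).
Slope = (0.1359 − 0.03984)/(14.93 − 1.072) = 0.006932; intercept = 0.1359 − 0.006932×14.93 = 0.03241.
Vmax = 1/intercept = 30.9 mM/s; Km = slope × Vmax = 0.006932 × 30.9 = 0.214 nM.

30.9 mM/s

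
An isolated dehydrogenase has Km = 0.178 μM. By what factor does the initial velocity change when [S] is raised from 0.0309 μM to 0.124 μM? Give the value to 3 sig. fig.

Since Vmax cancels, v₂/v₁ = [S]₂(Km+[S]₁) / [S]₁(Km+[S]₂).
= 0.124×(0.178+0.0309) / (0.0309×(0.178+0.124)) = 0.02590/0.009332 = 2.78.

2.78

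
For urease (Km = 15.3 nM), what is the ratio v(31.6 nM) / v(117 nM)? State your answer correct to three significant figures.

Since Vmax cancels, v₂/v₁ = [S]₂(Km+[S]₁) / [S]₁(Km+[S]₂).
= 31.6×(15.3+117) / (117×(15.3+31.6)) = 4181/5487 = 0.762.

0.762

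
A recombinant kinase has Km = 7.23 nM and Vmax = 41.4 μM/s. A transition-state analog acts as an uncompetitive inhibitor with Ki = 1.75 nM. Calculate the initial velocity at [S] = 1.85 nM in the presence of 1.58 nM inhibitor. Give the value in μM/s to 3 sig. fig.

7.12 μM/s

α = 1 + [I]/Ki = 1 + 1.58/1.75 = 1.903.
For an uncompetitive inhibitor, both parameters are divided by α, giving Vmax/α and Km/α: Km,app = 3.80 nM, Vmax,app = 21.8 μM/s.
v = Vmax,app·[S]/(Km,app + [S]) = 21.8 × 1.85/(3.80 + 1.85) = 7.12 μM/s.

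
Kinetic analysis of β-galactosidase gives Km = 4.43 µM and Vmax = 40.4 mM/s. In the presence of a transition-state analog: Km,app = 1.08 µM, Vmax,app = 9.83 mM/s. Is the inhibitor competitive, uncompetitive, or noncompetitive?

uncompetitive

Both Km and Vmax decrease by the same factor (~4.11-fold) — characteristic of uncompetitive inhibition.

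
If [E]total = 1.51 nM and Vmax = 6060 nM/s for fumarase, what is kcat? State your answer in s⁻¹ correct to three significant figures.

4010 s⁻¹

kcat = Vmax/[E]total = 6060 nM/s / 1.51 nM = 4010 s⁻¹.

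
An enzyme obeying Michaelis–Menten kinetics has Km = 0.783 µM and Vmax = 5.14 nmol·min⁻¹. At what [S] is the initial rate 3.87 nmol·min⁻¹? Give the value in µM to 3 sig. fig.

2.39 µM

The required fractional saturation is v/Vmax = 3.87/5.14 = 0.7529.
Then [S]/(Km+[S]) = 0.7529 ⇒ [S] = 0.783 × 0.7529/(1 − 0.7529) = 2.39 µM.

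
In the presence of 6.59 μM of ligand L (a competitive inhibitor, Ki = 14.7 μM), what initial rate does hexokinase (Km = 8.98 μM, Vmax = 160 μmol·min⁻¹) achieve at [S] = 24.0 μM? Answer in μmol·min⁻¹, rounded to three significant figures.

104 μmol·min⁻¹

With α = 1 + [I]/Ki = 1 + 6.59/14.7 = 1.448, the competitive rate law is v = Vmax[S] / (αKm + [S]).
v = 160×24.0 / (1.448×8.98 + 24.0) = 3840/37.01 = 104 μmol·min⁻¹.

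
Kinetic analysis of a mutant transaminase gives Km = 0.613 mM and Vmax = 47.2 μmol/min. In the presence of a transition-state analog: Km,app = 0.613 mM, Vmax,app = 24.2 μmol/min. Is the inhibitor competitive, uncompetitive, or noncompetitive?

noncompetitive

Vmax decreases (47.2 → 24.2 μmol/min) while Km is unchanged — pure noncompetitive inhibition.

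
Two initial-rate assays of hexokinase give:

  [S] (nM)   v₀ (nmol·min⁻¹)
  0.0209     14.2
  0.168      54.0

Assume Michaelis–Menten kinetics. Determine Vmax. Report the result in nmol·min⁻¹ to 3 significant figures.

89.7 nmol·min⁻¹

From v = Vmax[S]/(Km+[S]), each point gives Vmax = v(Km+[S])/[S].
Equating: 14.2(Km+0.0209)/0.0209 = 54.0(Km+0.168)/0.168.
679.4·Km + 14.2 = 321.4·Km + 54.0, so (679.4 − 321.4)·Km = 54.0 − 14.2.
Km = 39.80/358.0 = 0.111 nM; then Vmax = 14.2(0.111+0.0209)/0.0209 = 89.7 nmol·min⁻¹.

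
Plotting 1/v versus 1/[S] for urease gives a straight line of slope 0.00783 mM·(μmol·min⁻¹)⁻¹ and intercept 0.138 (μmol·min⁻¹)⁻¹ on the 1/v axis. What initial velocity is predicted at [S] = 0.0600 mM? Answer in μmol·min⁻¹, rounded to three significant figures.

3.72 μmol·min⁻¹

The y-intercept is 1/Vmax, so Vmax = 1/0.138 = 7.25 μmol·min⁻¹.
The slope is Km/Vmax, so Km = 0.00783 × 7.25 = 0.0567 mM.
Then v = 7.25 × 0.0600/(0.0567 + 0.0600) = 3.72 μmol·min⁻¹.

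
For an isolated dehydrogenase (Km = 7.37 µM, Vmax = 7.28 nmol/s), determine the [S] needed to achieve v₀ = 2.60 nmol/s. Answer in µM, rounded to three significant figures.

4.09 µM

The required fractional saturation is v/Vmax = 2.60/7.28 = 0.3571.
Then [S]/(Km+[S]) = 0.3571 ⇒ [S] = 7.37 × 0.3571/(1 − 0.3571) = 4.09 µM.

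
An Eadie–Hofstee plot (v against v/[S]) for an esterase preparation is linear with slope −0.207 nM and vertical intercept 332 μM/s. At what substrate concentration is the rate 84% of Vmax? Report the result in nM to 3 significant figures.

1.09 nM

The Eadie–Hofstee slope gives Km = 0.207 nM (slope = −Km).
v/Vmax = [S]/(Km+[S]) = 0.84 ⇒ [S] = Km·0.84/(1−0.84) = 0.207 × 5.250 = 1.09 nM.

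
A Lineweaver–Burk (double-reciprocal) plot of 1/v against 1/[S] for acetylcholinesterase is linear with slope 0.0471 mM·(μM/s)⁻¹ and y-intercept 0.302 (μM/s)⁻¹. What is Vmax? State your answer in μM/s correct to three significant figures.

3.31 μM/s

The y-intercept of a Lineweaver–Burk plot equals 1/Vmax, so Vmax = 1/0.302 = 3.31 μM/s.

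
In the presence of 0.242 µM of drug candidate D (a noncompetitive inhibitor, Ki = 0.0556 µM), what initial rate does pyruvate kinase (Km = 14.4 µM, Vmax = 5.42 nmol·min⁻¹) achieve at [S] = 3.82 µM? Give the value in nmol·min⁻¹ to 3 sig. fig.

0.212 nmol·min⁻¹

α = 1 + [I]/Ki = 1 + 0.242/0.0556 = 5.353.
For a noncompetitive inhibitor, Vmax is reduced to Vmax/α while Km is unchanged: Km,app = 14.4 µM, Vmax,app = 1.01 nmol·min⁻¹.
v = Vmax,app·[S]/(Km,app + [S]) = 1.01 × 3.82/(14.4 + 3.82) = 0.212 nmol·min⁻¹.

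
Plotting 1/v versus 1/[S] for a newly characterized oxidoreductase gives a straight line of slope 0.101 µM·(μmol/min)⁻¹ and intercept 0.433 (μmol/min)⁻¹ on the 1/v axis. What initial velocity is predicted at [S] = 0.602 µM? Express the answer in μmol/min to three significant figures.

1.66 μmol/min

The y-intercept is 1/Vmax, so Vmax = 1/0.433 = 2.31 μmol/min.
The slope is Km/Vmax, so Km = 0.101 × 2.31 = 0.233 µM.
Then v = 2.31 × 0.602/(0.233 + 0.602) = 1.66 μmol/min.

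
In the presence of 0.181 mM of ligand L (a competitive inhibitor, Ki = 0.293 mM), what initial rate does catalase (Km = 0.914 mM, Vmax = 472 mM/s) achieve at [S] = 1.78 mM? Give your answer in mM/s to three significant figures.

α = 1 + [I]/Ki = 1 + 0.181/0.293 = 1.618.
For a competitive inhibitor, Vmax is unchanged and the apparent Km becomes α·Km: Km,app = 1.48 mM, Vmax,app = 472 mM/s.
v = Vmax,app·[S]/(Km,app + [S]) = 472 × 1.78/(1.48 + 1.78) = 258 mM/s.

258 mM/s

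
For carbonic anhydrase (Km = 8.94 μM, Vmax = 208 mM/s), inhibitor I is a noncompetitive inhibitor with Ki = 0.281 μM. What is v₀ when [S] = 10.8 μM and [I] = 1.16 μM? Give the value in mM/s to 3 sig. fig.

α = 1 + [I]/Ki = 1 + 1.16/0.281 = 5.128.
For a noncompetitive inhibitor, Vmax is reduced to Vmax/α while Km is unchanged: Km,app = 8.94 μM, Vmax,app = 40.6 mM/s.
v = Vmax,app·[S]/(Km,app + [S]) = 40.6 × 10.8/(8.94 + 10.8) = 22.2 mM/s.

22.2 mM/s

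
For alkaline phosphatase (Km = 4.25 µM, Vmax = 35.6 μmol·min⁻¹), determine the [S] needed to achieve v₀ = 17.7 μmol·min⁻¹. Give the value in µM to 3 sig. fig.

4.20 µM

The required fractional saturation is v/Vmax = 17.7/35.6 = 0.4972.
Then [S]/(Km+[S]) = 0.4972 ⇒ [S] = 4.25 × 0.4972/(1 − 0.4972) = 4.20 µM.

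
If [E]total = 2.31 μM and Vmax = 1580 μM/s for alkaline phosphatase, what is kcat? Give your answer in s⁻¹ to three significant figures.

684 s⁻¹

kcat = Vmax/[E]total = 1580 μM/s / 2.31 μM = 684 s⁻¹.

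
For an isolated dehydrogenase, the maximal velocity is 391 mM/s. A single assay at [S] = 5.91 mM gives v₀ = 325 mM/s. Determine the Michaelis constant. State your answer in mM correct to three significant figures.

From v = Vmax[S]/(Km+[S]), Km = [S](Vmax − v)/v.
Km = 5.91 × (391 − 325) / 325 = 390.1/325 = 1.20 mM.

1.20 mM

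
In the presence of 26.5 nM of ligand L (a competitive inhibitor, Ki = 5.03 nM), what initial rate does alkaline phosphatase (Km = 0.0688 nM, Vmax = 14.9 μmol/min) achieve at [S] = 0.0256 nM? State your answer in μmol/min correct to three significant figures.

With α = 1 + [I]/Ki = 1 + 26.5/5.03 = 6.268, the competitive rate law is v = Vmax[S] / (αKm + [S]).
v = 14.9×0.0256 / (6.268×0.0688 + 0.0256) = 0.3814/0.4569 = 0.835 μmol/min.

0.835 μmol/min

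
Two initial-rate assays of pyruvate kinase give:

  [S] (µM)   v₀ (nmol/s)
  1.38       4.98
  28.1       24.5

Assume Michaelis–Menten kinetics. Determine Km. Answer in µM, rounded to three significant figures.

7.13 µM

In reciprocal form, 1/v = (Km/Vmax)·(1/[S]) + 1/Vmax. The two points give (1/[S], 1/v) = (0.7246, 0.2008) and (0.03559, 0.04082).
Slope = (0.2008 − 0.04082)/(0.7246 − 0.03559) = 0.2322; intercept = 0.2008 − 0.2322×0.7246 = 0.03255.
Vmax = 1/intercept = 30.7 nmol/s; Km = slope × Vmax = 0.2322 × 30.7 = 7.13 µM.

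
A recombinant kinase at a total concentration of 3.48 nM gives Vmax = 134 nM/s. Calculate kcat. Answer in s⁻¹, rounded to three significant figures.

38.5 s⁻¹

kcat = Vmax/[E]total = 134 nM/s / 3.48 nM = 38.5 s⁻¹.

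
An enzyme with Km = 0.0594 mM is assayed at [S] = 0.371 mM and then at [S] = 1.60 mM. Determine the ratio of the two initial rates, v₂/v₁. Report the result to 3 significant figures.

The fractional saturations are [S]/(Km+[S]) = 0.371/0.4304 = 0.8620 and 1.60/1.659 = 0.9642.
v₂/v₁ is just their ratio: 0.9642/0.8620 = 1.12.

1.12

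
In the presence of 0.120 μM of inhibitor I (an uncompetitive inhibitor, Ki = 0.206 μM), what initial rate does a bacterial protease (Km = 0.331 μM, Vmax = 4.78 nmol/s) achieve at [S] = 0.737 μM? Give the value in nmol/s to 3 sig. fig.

α = 1 + [I]/Ki = 1 + 0.120/0.206 = 1.583.
For an uncompetitive inhibitor, both parameters are divided by α, giving Vmax/α and Km/α: Km,app = 0.209 μM, Vmax,app = 3.02 nmol/s.
v = Vmax,app·[S]/(Km,app + [S]) = 3.02 × 0.737/(0.209 + 0.737) = 2.35 nmol/s.

2.35 nmol/s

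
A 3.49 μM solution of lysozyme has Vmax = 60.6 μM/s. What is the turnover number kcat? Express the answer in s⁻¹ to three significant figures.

17.4 s⁻¹

kcat = Vmax/[E]total = 60.6 μM/s / 3.49 μM = 17.4 s⁻¹.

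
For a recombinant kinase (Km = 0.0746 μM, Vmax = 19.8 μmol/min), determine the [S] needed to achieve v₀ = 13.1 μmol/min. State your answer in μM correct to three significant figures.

Rearranging v = Vmax[S]/(Km+[S]) gives [S] = Km·v/(Vmax − v).
[S] = 0.0746 × 13.1 / (19.8 − 13.1) = 0.9773/6.700 = 0.146 μM.

0.146 μM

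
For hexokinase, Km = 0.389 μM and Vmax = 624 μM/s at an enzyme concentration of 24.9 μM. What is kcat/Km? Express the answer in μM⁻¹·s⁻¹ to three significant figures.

kcat = Vmax/[E]total = 624/24.9 = 25.1 s⁻¹.
kcat/Km = 25.1/0.389 = 64.4 μM⁻¹·s⁻¹.

64.4 μM⁻¹·s⁻¹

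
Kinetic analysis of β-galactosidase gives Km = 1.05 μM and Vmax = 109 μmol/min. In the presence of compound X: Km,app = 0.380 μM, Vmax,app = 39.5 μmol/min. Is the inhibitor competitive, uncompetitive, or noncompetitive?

Both Km and Vmax decrease by the same factor (~2.76-fold) — characteristic of uncompetitive inhibition.

uncompetitive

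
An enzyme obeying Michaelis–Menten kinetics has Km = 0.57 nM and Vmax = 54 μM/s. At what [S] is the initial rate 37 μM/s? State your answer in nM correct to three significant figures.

Rearranging v = Vmax[S]/(Km+[S]) gives [S] = Km·v/(Vmax − v).
[S] = 0.57 × 37 / (54 − 37) = 21.09/17.00 = 1.24 nM.

1.24 nM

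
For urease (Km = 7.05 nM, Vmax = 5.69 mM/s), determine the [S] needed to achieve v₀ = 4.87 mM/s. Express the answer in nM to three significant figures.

The required fractional saturation is v/Vmax = 4.87/5.69 = 0.8559.
Then [S]/(Km+[S]) = 0.8559 ⇒ [S] = 7.05 × 0.8559/(1 − 0.8559) = 41.9 nM.

41.9 nM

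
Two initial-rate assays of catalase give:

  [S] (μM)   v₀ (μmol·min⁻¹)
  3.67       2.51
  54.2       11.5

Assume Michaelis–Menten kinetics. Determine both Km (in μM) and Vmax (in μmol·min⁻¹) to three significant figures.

From v = Vmax[S]/(Km+[S]), each point gives Vmax = v(Km+[S])/[S].
Equating: 2.51(Km+3.67)/3.67 = 11.5(Km+54.2)/54.2.
0.6839·Km + 2.51 = 0.2122·Km + 11.5, so (0.6839 − 0.2122)·Km = 11.5 − 2.51.
Km = 8.990/0.4717 = 19.1 μM; then Vmax = 2.51(19.1+3.67)/3.67 = 15.5 μmol·min⁻¹.

Km = 19.1 μM; Vmax = 15.5 μmol·min⁻¹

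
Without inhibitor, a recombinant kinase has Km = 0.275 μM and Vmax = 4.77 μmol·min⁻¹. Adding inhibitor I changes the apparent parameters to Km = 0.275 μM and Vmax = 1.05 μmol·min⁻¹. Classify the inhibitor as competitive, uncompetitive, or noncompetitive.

noncompetitive

Vmax decreases (4.77 → 1.05 μmol·min⁻¹) while Km is unchanged — pure noncompetitive inhibition.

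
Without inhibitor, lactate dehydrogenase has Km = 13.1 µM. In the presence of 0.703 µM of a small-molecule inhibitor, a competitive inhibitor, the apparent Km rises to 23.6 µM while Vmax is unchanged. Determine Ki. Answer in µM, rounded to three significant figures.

Competitive: Km,app = α·Km with α = 1 + [I]/Ki.
α = Km,app/Km = 23.6/13.1 = 1.802.
Ki = [I]/(α − 1) = 0.703/0.8015 = 0.877 µM.

0.877 µM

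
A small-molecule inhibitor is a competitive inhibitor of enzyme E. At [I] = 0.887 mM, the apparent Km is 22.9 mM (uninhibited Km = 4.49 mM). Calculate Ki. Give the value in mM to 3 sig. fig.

0.216 mM

Competitive: Km,app = α·Km with α = 1 + [I]/Ki.
α = Km,app/Km = 22.9/4.49 = 5.100.
Since α = 1 + [I]/Ki, [I]/Ki = 5.100 − 1 = 4.100 and Ki = 0.887/4.100 = 0.216 mM.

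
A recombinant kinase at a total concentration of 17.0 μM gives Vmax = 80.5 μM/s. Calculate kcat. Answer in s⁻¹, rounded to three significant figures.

4.74 s⁻¹

kcat = Vmax/[E]total = 80.5 μM/s / 17.0 μM = 4.74 s⁻¹.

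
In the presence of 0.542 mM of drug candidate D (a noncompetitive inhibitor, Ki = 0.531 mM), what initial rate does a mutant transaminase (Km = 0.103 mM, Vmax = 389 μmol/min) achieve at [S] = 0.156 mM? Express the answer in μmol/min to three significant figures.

116 μmol/min

α = 1 + [I]/Ki = 1 + 0.542/0.531 = 2.021.
For a noncompetitive inhibitor, Vmax is reduced to Vmax/α while Km is unchanged: Km,app = 0.103 mM, Vmax,app = 193 μmol/min.
v = Vmax,app·[S]/(Km,app + [S]) = 193 × 0.156/(0.103 + 0.156) = 116 μmol/min.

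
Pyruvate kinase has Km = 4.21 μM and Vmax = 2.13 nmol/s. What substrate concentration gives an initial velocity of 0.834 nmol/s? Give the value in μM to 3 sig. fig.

2.71 μM

Rearranging v = Vmax[S]/(Km+[S]) gives [S] = Km·v/(Vmax − v).
[S] = 4.21 × 0.834 / (2.13 − 0.834) = 3.511/1.296 = 2.71 μM.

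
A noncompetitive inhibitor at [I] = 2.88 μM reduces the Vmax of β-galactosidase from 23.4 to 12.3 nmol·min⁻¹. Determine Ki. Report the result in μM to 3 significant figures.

3.19 μM

Noncompetitive: Vmax,app = Vmax/α with α = 1 + [I]/Ki.
α = Vmax/Vmax,app = 23.4/12.3 = 1.902.
Since α = 1 + [I]/Ki, [I]/Ki = 1.902 − 1 = 0.9024 and Ki = 2.88/0.9024 = 3.19 μM.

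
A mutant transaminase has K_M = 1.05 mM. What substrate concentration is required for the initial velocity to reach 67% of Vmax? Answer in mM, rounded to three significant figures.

v/Vmax = [S]/(Km+[S]) = 0.67, so [S] = Km·0.67/(1 − 0.67) = 1.05 × 2.030.
[S] = 2.13 mM.

2.13 mM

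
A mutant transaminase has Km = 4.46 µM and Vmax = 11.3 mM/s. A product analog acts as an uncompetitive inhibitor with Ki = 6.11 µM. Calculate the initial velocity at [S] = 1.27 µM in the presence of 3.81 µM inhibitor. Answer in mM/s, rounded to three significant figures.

2.20 mM/s

α = 1 + [I]/Ki = 1 + 3.81/6.11 = 1.624.
For an uncompetitive inhibitor, both parameters are divided by α, giving Vmax/α and Km/α: Km,app = 2.75 µM, Vmax,app = 6.96 mM/s.
v = Vmax,app·[S]/(Km,app + [S]) = 6.96 × 1.27/(2.75 + 1.27) = 2.20 mM/s.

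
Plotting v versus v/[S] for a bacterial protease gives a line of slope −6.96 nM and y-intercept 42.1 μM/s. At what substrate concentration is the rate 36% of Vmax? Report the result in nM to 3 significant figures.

The Eadie–Hofstee slope gives Km = 6.96 nM (slope = −Km).
v/Vmax = [S]/(Km+[S]) = 0.36 ⇒ [S] = Km·0.36/(1−0.36) = 6.96 × 0.5625 = 3.91 nM.

3.91 nM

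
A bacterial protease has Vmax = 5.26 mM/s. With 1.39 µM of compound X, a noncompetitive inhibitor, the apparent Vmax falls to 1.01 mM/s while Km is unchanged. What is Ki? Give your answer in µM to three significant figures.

Noncompetitive: Vmax,app = Vmax/α with α = 1 + [I]/Ki.
α = Vmax/Vmax,app = 5.26/1.01 = 5.208.
Ki = [I]/(α − 1) = 1.39/4.208 = 0.330 µM.

0.330 µM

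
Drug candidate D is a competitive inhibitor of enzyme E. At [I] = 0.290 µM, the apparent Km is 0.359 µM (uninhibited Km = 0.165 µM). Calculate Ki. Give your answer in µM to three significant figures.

Competitive: Km,app = α·Km with α = 1 + [I]/Ki.
α = Km,app/Km = 0.359/0.165 = 2.176.
Ki = [I]/(α − 1) = 0.290/1.176 = 0.247 µM.

0.247 µM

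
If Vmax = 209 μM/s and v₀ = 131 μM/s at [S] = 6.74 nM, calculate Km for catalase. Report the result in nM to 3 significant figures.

From v = Vmax[S]/(Km+[S]), Km = [S](Vmax − v)/v.
Km = 6.74 × (209 − 131) / 131 = 525.7/131 = 4.01 nM.

4.01 nM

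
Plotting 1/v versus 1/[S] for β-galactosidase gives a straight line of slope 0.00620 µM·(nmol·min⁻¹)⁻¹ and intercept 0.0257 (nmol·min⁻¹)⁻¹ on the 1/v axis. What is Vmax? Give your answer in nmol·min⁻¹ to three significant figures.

The y-intercept of a Lineweaver–Burk plot equals 1/Vmax, so Vmax = 1/0.0257 = 38.9 nmol·min⁻¹.

38.9 nmol·min⁻¹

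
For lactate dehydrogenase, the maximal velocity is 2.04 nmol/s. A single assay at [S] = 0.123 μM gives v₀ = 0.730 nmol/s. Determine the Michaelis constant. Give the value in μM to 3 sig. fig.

0.221 μM

v/Vmax = 0.730/2.04 = 0.3578 = [S]/(Km+[S]).
So Km + [S] = [S]/0.3578 = 0.3437 μM, giving Km = 0.3437 − 0.123 = 0.221 μM.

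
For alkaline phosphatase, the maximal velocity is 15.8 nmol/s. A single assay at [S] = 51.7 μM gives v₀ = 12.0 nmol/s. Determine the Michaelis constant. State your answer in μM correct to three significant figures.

From v = Vmax[S]/(Km+[S]), Km = [S](Vmax − v)/v.
Km = 51.7 × (15.8 − 12.0) / 12.0 = 196.5/12.0 = 16.4 μM.

16.4 μM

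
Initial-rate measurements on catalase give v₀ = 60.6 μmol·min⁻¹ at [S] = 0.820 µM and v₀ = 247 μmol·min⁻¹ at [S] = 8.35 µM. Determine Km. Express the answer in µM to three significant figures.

4.21 µM

In reciprocal form, 1/v = (Km/Vmax)·(1/[S]) + 1/Vmax. The two points give (1/[S], 1/v) = (1.220, 0.01650) and (0.1198, 0.004049).
Slope = (0.01650 − 0.004049)/(1.220 − 0.1198) = 0.01132; intercept = 0.01650 − 0.01132×1.220 = 0.002692.
Vmax = 1/intercept = 371 μmol·min⁻¹; Km = slope × Vmax = 0.01132 × 371 = 4.21 µM.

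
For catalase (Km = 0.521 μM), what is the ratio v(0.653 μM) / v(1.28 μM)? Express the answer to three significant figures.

Since Vmax cancels, v₂/v₁ = [S]₂(Km+[S]₁) / [S]₁(Km+[S]₂).
= 0.653×(0.521+1.28) / (1.28×(0.521+0.653)) = 1.176/1.503 = 0.783.

0.783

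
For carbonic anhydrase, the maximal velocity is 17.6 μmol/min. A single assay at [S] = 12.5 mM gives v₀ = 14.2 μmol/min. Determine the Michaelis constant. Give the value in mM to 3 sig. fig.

2.99 mM

v/Vmax = 14.2/17.6 = 0.8068 = [S]/(Km+[S]).
So Km + [S] = [S]/0.8068 = 15.49 mM, giving Km = 15.49 − 12.5 = 2.99 mM.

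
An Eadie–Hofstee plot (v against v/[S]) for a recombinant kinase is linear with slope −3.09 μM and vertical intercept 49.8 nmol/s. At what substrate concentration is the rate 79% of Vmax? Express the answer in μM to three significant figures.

11.6 μM

The Eadie–Hofstee slope gives Km = 3.09 μM (slope = −Km).
v/Vmax = [S]/(Km+[S]) = 0.79 ⇒ [S] = Km·0.79/(1−0.79) = 3.09 × 3.762 = 11.6 μM.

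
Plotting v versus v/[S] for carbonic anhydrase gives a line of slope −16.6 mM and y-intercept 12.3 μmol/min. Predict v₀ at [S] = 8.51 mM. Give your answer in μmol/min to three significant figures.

4.17 μmol/min

In the Eadie–Hofstee form v = Vmax − Km·(v/[S]), the slope is −Km and the intercept is Vmax, so Km = 16.6 mM and Vmax = 12.3 μmol/min.
v = 12.3 × 8.51/(16.6 + 8.51) = 4.17 μmol/min.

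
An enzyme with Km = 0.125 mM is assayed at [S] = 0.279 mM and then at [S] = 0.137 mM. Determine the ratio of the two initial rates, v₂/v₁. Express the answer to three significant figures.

0.757

The fractional saturations are [S]/(Km+[S]) = 0.279/0.4040 = 0.6906 and 0.137/0.2620 = 0.5229.
v₂/v₁ is just their ratio: 0.5229/0.6906 = 0.757.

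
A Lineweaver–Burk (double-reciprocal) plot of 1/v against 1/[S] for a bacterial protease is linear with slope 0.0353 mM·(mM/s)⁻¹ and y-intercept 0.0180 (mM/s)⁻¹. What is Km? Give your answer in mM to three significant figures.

y-intercept = 1/Vmax ⇒ Vmax = 55.6 mM/s; slope = Km/Vmax ⇒ Km = slope × Vmax.
Km = 0.0353 × 55.6 = 1.96 mM.

1.96 mM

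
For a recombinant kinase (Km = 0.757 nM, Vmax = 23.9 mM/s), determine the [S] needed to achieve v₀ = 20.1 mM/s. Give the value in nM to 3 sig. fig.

4.00 nM

The required fractional saturation is v/Vmax = 20.1/23.9 = 0.8410.
Then [S]/(Km+[S]) = 0.8410 ⇒ [S] = 0.757 × 0.8410/(1 − 0.8410) = 4.00 nM.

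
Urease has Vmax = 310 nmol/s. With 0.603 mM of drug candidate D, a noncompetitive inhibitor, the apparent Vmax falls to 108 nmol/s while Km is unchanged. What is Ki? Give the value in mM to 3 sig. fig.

Noncompetitive: Vmax,app = Vmax/α with α = 1 + [I]/Ki.
α = Vmax/Vmax,app = 310/108 = 2.870.
Since α = 1 + [I]/Ki, [I]/Ki = 2.870 − 1 = 1.870 and Ki = 0.603/1.870 = 0.322 mM.

0.322 mM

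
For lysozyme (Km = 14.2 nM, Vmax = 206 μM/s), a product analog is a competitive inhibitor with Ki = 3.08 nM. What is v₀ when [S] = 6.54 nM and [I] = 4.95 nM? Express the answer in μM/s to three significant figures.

With α = 1 + [I]/Ki = 1 + 4.95/3.08 = 2.607, the competitive rate law is v = Vmax[S] / (αKm + [S]).
v = 206×6.54 / (2.607×14.2 + 6.54) = 1347/43.56 = 30.9 μM/s.

30.9 μM/s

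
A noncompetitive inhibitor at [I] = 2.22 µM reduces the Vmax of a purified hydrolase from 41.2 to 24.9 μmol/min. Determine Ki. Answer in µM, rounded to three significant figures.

3.39 µM

Noncompetitive: Vmax,app = Vmax/α with α = 1 + [I]/Ki.
α = Vmax/Vmax,app = 41.2/24.9 = 1.655.
Ki = [I]/(α − 1) = 2.22/0.6546 = 3.39 µM.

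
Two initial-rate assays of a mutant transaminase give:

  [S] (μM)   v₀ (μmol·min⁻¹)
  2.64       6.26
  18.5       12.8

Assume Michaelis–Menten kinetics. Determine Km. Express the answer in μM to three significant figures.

In reciprocal form, 1/v = (Km/Vmax)·(1/[S]) + 1/Vmax. The two points give (1/[S], 1/v) = (0.3788, 0.1597) and (0.05405, 0.07812).
Slope = (0.1597 − 0.07812)/(0.3788 − 0.05405) = 0.2513; intercept = 0.1597 − 0.2513×0.3788 = 0.06454.
Vmax = 1/intercept = 15.5 μmol·min⁻¹; Km = slope × Vmax = 0.2513 × 15.5 = 3.89 μM.

3.89 μM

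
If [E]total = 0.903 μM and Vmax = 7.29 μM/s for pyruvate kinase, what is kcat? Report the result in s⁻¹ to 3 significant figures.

8.07 s⁻¹

kcat = Vmax/[E]total = 7.29 μM/s / 0.903 μM = 8.07 s⁻¹.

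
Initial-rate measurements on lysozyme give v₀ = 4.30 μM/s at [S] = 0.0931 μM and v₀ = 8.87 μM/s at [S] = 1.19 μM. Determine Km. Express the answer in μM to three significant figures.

In reciprocal form, 1/v = (Km/Vmax)·(1/[S]) + 1/Vmax. The two points give (1/[S], 1/v) = (10.74, 0.2326) and (0.8403, 0.1127).
Slope = (0.2326 − 0.1127)/(10.74 − 0.8403) = 0.01210; intercept = 0.2326 − 0.01210×10.74 = 0.1026.
Vmax = 1/intercept = 9.75 μM/s; Km = slope × Vmax = 0.01210 × 9.75 = 0.118 μM.

0.118 μM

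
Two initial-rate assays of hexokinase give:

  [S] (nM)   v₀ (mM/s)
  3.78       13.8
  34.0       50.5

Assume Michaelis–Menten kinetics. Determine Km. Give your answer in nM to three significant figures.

16.9 nM

From v = Vmax[S]/(Km+[S]), each point gives Vmax = v(Km+[S])/[S].
Equating: 13.8(Km+3.78)/3.78 = 50.5(Km+34.0)/34.0.
3.651·Km + 13.8 = 1.485·Km + 50.5, so (3.651 − 1.485)·Km = 50.5 − 13.8.
Km = 36.70/2.165 = 16.9 nM; then Vmax = 13.8(16.9+3.78)/3.78 = 75.7 mM/s.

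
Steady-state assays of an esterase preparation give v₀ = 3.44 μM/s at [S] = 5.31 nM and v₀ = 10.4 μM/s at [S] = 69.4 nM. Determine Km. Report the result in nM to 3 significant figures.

14.0 nM

In reciprocal form, 1/v = (Km/Vmax)·(1/[S]) + 1/Vmax. The two points give (1/[S], 1/v) = (0.1883, 0.2907) and (0.01441, 0.09615).
Slope = (0.2907 − 0.09615)/(0.1883 − 0.01441) = 1.119; intercept = 0.2907 − 1.119×0.1883 = 0.08004.
Vmax = 1/intercept = 12.5 μM/s; Km = slope × Vmax = 1.119 × 12.5 = 14.0 nM.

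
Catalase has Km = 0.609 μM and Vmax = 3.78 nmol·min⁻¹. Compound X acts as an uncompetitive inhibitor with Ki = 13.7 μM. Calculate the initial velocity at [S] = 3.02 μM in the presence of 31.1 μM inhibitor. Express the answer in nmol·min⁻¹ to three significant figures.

With α = 1 + [I]/Ki = 1 + 31.1/13.7 = 3.270, the uncompetitive rate law is v = (Vmax/α)·[S] / (Km/α + [S]).
v = (3.78/3.270)×3.02 / (0.609/3.270 + 3.02) = 3.491/3.206 = 1.09 nmol·min⁻¹.

1.09 nmol·min⁻¹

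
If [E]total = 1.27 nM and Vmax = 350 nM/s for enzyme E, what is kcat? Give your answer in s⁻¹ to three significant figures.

276 s⁻¹

kcat = Vmax/[E]total = 350 nM/s / 1.27 nM = 276 s⁻¹.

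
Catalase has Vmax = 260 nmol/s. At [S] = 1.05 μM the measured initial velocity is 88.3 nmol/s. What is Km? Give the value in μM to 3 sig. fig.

2.04 μM

From v = Vmax[S]/(Km+[S]), Km = [S](Vmax − v)/v.
Km = 1.05 × (260 − 88.3) / 88.3 = 180.3/88.3 = 2.04 μM.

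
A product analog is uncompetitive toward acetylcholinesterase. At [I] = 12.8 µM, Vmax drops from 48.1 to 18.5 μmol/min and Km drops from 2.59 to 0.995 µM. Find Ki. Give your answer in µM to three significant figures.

8.00 µM

Uncompetitive: Vmax,app = Vmax/α (and Km,app = Km/α) with α = 1 + [I]/Ki.
α = Vmax/Vmax,app = 48.1/18.5 = 2.600.
Ki = [I]/(α − 1) = 12.8/1.600 = 8.00 µM.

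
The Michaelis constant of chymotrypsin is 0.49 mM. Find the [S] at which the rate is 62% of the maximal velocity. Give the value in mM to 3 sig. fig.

v/Vmax = [S]/(Km+[S]) = 0.62, so [S] = Km·0.62/(1 − 0.62) = 0.49 × 1.632.
[S] = 0.799 mM.

0.799 mM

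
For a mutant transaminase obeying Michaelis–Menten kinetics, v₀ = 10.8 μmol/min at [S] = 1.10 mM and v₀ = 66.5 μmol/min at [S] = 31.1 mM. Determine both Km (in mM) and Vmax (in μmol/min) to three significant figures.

Km = 7.25 mM; Vmax = 82.0 μmol/min

In reciprocal form, 1/v = (Km/Vmax)·(1/[S]) + 1/Vmax. The two points give (1/[S], 1/v) = (0.9091, 0.09259) and (0.03215, 0.01504).
Slope = (0.09259 − 0.01504)/(0.9091 − 0.03215) = 0.08844; intercept = 0.09259 − 0.08844×0.9091 = 0.01219.
Vmax = 1/intercept = 82.0 μmol/min; Km = slope × Vmax = 0.08844 × 82.0 = 7.25 mM.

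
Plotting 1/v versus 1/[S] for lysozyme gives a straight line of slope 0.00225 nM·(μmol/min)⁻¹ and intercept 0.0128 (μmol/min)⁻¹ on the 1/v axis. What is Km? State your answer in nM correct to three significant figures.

0.176 nM

y-intercept = 1/Vmax ⇒ Vmax = 78.1 μmol/min; slope = Km/Vmax ⇒ Km = slope × Vmax.
Km = 0.00225 × 78.1 = 0.176 nM.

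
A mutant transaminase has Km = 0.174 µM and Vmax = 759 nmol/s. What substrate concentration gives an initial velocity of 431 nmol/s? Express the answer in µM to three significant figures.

The required fractional saturation is v/Vmax = 431/759 = 0.5679.
Then [S]/(Km+[S]) = 0.5679 ⇒ [S] = 0.174 × 0.5679/(1 − 0.5679) = 0.229 µM.

0.229 µM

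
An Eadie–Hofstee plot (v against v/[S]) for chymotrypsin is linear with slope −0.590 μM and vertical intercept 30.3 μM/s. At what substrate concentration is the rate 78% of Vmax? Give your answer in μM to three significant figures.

The Eadie–Hofstee slope gives Km = 0.590 μM (slope = −Km).
v/Vmax = [S]/(Km+[S]) = 0.78 ⇒ [S] = Km·0.78/(1−0.78) = 0.590 × 3.545 = 2.09 μM.

2.09 μM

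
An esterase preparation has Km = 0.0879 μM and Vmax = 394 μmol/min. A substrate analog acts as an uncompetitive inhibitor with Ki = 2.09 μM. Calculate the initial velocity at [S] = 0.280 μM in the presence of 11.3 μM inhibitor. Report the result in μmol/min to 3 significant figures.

With α = 1 + [I]/Ki = 1 + 11.3/2.09 = 6.407, the uncompetitive rate law is v = (Vmax/α)·[S] / (Km/α + [S]).
v = (394/6.407)×0.280 / (0.0879/6.407 + 0.280) = 17.22/0.2937 = 58.6 μmol/min.

58.6 μmol/min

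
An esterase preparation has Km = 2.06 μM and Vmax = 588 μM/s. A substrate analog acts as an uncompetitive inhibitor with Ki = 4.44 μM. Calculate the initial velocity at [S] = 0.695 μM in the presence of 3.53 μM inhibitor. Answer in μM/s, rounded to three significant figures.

With α = 1 + [I]/Ki = 1 + 3.53/4.44 = 1.795, the uncompetitive rate law is v = (Vmax/α)·[S] / (Km/α + [S]).
v = (588/1.795)×0.695 / (2.06/1.795 + 0.695) = 227.7/1.843 = 124 μM/s.

124 μM/s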